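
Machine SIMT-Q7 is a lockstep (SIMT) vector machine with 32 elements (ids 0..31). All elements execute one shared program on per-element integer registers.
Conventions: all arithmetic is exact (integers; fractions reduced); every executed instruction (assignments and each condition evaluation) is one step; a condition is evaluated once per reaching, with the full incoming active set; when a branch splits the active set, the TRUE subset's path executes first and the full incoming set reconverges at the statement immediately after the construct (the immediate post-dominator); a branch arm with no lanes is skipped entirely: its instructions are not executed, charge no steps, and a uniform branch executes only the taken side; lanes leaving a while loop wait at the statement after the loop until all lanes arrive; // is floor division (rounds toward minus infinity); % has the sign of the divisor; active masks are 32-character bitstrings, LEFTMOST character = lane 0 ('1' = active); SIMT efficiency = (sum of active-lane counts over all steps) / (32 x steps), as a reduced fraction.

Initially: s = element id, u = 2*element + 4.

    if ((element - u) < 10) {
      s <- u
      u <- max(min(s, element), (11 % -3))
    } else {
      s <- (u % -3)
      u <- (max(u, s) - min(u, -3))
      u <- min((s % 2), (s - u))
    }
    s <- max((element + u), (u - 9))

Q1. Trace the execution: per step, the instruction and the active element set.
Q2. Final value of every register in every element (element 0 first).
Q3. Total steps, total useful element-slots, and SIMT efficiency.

step 0: eval ((element - u) < 10)    11111111111111111111111111111111
step 1: s <- u                       11111111111111111111111111111111
step 2: u <- max(min(s, element), (11 % -3)) 11111111111111111111111111111111
step 3: s <- max((element + u), (u - 9)) 11111111111111111111111111111111

Answer: 4 steps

s: 0,2,4,6,8,10,12,14,16,18,20,22,24,26,28,30,32,34,36,38,40,42,44,46,48,50,52,54,56,58,60,62
u: 0,1,2,3,4,5,6,7,8,9,10,11,12,13,14,15,16,17,18,19,20,21,22,23,24,25,26,27,28,29,30,31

steps = 4; useful = 128; efficiency = 128/128 = 1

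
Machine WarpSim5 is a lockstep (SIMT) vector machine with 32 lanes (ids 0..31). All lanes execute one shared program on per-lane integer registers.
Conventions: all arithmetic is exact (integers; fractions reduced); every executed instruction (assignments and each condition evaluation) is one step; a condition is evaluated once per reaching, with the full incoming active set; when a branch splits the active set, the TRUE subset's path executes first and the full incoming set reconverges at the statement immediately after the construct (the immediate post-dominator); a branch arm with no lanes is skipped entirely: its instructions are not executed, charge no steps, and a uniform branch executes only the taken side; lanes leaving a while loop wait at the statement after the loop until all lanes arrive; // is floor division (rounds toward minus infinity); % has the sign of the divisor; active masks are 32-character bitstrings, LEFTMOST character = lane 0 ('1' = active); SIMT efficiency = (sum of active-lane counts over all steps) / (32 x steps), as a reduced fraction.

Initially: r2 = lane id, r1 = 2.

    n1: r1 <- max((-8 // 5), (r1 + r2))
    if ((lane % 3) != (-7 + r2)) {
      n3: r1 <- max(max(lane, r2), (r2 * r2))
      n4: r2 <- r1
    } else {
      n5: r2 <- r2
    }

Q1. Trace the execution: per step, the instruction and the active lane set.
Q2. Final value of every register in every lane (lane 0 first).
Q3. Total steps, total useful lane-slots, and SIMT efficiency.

step 0: r1 <- max((-8 // 5), (r1 + r2)) 11111111111111111111111111111111
step 1: eval ((lane % 3) != (-7 + r2)) 11111111111111111111111111111111
step 2: r1 <- max(max(lane, r2), (r2 * r2)) 11111111111111111111111111111111
step 3: r2 <- r1                     11111111111111111111111111111111

Answer: 4 steps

r2: 0,1,4,9,16,25,36,49,64,81,100,121,144,169,196,225,256,289,324,361,400,441,484,529,576,625,676,729,784,841,900,961
r1: 0,1,4,9,16,25,36,49,64,81,100,121,144,169,196,225,256,289,324,361,400,441,484,529,576,625,676,729,784,841,900,961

steps = 4; useful = 128; efficiency = 128/128 = 1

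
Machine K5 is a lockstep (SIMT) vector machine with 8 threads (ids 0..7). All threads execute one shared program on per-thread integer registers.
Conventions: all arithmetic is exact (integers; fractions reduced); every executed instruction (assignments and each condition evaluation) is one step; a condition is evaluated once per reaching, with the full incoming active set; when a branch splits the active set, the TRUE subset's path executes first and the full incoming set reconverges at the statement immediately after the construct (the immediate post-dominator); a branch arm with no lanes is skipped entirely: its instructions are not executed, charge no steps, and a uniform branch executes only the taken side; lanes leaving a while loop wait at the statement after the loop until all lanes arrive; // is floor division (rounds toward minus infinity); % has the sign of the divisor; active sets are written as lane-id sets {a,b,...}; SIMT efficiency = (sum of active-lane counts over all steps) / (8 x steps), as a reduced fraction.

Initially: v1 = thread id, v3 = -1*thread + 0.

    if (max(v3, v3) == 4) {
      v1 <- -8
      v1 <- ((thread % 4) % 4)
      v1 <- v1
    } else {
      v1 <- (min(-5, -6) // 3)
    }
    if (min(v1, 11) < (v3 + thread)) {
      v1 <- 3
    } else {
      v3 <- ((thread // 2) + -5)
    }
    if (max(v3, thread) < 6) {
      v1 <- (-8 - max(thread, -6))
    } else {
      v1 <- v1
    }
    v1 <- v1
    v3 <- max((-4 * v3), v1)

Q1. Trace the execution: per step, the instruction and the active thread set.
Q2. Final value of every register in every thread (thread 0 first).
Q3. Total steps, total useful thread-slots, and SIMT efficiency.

step 0: eval (max(v3, v3) == 4)      {0,1,2,3,4,5,6,7}
step 1: v1 <- (min(-5, -6) // 3)     {0,1,2,3,4,5,6,7}
step 2: eval (min(v1, 11) < (v3 + thread)) {0,1,2,3,4,5,6,7}
step 3: v1 <- 3                      {0,1,2,3,4,5,6,7}
step 4: eval (max(v3, thread) < 6)   {0,1,2,3,4,5,6,7}
step 5: v1 <- (-8 - max(thread, -6)) {0,1,2,3,4,5}
step 6: v1 <- v1                     {6,7}
step 7: v1 <- v1                     {0,1,2,3,4,5,6,7}
step 8: v3 <- max((-4 * v3), v1)     {0,1,2,3,4,5,6,7}

Answer: 9 steps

v1: -8,-9,-10,-11,-12,-13,3,3
v3: 0,4,8,12,16,20,24,28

steps = 9; useful = 64; efficiency = 64/72 = 8/9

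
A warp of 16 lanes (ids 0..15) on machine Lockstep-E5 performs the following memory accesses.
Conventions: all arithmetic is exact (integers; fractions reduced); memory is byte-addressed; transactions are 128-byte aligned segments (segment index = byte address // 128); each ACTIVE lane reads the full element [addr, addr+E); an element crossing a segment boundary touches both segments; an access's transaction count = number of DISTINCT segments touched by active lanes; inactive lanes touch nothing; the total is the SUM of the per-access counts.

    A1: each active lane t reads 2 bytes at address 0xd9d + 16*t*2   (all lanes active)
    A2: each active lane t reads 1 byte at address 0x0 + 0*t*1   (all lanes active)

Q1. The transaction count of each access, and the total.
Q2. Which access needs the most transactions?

A1: 4 transactions
A2: 1 transaction

Answer: 4,1; total 5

Answer: A1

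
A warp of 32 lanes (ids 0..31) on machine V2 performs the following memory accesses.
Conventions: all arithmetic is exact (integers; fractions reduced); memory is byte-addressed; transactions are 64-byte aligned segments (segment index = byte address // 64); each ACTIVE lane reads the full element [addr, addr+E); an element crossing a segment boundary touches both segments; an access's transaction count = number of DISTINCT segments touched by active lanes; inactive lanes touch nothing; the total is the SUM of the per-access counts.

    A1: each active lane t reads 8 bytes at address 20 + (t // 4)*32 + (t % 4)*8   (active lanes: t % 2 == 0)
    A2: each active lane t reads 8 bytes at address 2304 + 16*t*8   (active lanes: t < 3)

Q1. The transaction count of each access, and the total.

A1: 5 transactions
A2: 3 transactions

Answer: 5,3; total 8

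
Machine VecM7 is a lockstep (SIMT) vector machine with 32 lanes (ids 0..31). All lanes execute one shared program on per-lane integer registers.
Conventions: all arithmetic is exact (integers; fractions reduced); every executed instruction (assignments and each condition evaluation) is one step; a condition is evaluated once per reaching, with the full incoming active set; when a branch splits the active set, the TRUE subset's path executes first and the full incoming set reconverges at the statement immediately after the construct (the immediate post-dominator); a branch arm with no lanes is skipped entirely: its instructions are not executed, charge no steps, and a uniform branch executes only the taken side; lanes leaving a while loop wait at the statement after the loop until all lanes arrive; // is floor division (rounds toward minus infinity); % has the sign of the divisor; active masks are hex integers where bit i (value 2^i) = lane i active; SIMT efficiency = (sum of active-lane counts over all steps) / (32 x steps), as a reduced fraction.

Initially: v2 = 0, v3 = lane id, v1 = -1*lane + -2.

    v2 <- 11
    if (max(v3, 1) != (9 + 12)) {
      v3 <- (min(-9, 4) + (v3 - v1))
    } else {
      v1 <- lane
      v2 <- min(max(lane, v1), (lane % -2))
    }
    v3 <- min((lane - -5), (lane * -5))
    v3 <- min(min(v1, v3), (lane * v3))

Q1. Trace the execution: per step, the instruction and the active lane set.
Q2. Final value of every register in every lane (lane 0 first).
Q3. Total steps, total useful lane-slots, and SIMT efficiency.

step 0: v2 <- 11                     0xffffffff
step 1: eval (max(v3, 1) != (9 + 12)) 0xffffffff
step 2: v3 <- (min(-9, 4) + (v3 - v1)) 0xffdfffff
step 3: v1 <- lane                   0x00200000
step 4: v2 <- min(max(lane, v1), (lane % -2)) 0x00200000
step 5: v3 <- min((lane - -5), (lane * -5)) 0xffffffff
step 6: v3 <- min(min(v1, v3), (lane * v3)) 0xffffffff

Answer: 7 steps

v2: 11,11,11,11,11,11,11,11,11,11,11,11,11,11,11,11,11,11,11,11,11,-1,11,11,11,11,11,11,11,11,11,11
v3: -2,-5,-20,-45,-80,-125,-180,-245,-320,-405,-500,-605,-720,-845,-980,-1125,-1280,-1445,-1620,-1805,-2000,-2205,-2420,-2645,-2880,-3125,-3380,-3645,-3920,-4205,-4500,-4805
v1: -2,-3,-4,-5,-6,-7,-8,-9,-10,-11,-12,-13,-14,-15,-16,-17,-18,-19,-20,-21,-22,21,-24,-25,-26,-27,-28,-29,-30,-31,-32,-33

steps = 7; useful = 161; efficiency = 161/224 = 23/32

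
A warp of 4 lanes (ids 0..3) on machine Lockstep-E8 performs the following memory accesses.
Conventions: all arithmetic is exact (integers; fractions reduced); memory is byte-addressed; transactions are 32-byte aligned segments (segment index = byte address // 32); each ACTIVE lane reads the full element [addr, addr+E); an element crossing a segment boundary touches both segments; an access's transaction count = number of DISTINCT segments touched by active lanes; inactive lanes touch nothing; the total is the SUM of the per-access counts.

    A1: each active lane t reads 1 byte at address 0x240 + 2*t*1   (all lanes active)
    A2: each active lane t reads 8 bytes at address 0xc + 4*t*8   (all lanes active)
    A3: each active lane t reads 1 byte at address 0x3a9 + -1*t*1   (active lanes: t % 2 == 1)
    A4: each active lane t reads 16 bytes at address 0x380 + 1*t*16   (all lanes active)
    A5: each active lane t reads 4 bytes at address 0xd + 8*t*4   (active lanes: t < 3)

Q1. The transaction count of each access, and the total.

A1: 1 transaction
A2: 4 transactions
A3: 1 transaction
A4: 2 transactions
A5: 3 transactions

Answer: 1,4,1,2,3; total 11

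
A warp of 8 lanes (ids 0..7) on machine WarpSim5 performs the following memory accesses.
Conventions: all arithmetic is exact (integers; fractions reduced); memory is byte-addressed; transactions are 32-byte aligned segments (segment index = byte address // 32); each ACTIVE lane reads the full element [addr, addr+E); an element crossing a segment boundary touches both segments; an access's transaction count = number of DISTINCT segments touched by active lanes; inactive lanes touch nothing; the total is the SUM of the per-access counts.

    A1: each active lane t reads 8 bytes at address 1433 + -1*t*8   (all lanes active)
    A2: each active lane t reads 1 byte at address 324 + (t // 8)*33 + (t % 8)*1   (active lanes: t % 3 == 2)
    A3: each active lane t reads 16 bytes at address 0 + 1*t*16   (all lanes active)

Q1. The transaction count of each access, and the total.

A1: 3 transactions
A2: 1 transaction
A3: 4 transactions

Answer: 3,1,4; total 8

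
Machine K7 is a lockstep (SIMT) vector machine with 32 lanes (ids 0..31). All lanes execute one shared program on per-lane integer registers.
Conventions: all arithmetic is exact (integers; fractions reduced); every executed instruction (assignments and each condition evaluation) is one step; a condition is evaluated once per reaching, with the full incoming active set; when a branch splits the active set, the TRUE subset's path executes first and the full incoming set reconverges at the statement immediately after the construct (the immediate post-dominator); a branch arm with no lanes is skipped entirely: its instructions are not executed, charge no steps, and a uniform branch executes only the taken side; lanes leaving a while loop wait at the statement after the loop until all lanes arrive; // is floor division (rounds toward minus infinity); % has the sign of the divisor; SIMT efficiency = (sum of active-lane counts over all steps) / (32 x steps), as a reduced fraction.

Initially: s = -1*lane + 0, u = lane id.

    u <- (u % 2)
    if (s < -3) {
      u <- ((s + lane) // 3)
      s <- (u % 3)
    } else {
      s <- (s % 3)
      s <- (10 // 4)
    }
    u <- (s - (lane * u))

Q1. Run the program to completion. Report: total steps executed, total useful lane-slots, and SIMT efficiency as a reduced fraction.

Answer: 7 steps, 160 useful, 5/7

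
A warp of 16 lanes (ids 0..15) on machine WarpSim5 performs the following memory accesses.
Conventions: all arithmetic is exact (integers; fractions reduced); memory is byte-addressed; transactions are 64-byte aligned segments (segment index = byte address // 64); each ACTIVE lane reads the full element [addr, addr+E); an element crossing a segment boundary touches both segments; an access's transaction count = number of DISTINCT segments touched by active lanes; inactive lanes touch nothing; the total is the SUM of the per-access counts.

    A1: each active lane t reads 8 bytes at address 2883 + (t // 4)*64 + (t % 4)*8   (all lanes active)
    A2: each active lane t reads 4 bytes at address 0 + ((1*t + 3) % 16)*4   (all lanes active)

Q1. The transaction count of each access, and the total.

A1: 4 transactions
A2: 1 transaction

Answer: 4,1; total 5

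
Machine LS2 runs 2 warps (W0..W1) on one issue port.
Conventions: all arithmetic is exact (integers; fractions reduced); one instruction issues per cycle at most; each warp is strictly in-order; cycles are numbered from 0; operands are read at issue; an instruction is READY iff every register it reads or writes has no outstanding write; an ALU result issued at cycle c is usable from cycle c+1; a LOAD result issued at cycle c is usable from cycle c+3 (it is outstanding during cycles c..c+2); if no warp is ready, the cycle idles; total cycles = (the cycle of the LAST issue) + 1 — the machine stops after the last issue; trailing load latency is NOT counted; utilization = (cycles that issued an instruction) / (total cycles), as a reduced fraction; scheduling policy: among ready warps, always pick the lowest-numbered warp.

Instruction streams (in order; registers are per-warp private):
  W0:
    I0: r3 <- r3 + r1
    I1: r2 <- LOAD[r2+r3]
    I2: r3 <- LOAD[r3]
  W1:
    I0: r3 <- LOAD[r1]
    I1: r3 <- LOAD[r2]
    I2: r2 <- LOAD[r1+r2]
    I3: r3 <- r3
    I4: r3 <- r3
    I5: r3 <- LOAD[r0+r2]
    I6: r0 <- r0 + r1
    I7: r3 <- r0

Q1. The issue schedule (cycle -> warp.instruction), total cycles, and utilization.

cycle 0: W0.I0
cycle 1: W0.I1
cycle 2: W0.I2
cycle 3: W1.I0
cycle 4: idle
cycle 5: idle
cycle 6: W1.I1
cycle 7: W1.I2
cycle 8: idle
cycle 9: W1.I3
cycle 10: W1.I4
cycle 11: W1.I5
cycle 12: W1.I6
cycle 13: idle
cycle 14: W1.I7

Answer: 15 cycles, utilization 11/15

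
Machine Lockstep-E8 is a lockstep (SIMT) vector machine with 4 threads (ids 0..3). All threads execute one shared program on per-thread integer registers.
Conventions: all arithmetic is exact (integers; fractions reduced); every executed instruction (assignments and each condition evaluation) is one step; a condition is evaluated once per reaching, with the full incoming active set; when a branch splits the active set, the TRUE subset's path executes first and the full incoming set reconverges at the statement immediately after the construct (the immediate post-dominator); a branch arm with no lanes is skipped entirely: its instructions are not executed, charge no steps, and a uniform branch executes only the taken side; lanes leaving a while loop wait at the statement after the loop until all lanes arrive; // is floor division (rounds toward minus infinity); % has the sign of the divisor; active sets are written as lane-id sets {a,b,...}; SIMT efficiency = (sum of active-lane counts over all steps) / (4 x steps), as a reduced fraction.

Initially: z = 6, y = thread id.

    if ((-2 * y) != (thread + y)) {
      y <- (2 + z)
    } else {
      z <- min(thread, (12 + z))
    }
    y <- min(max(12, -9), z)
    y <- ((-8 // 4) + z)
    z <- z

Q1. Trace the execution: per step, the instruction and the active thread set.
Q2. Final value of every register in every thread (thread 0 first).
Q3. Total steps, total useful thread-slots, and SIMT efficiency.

step 0: eval ((-2 * y) != (thread + y)) {0,1,2,3}
step 1: y <- (2 + z)                 {1,2,3}
step 2: z <- min(thread, (12 + z))   {0}
step 3: y <- min(max(12, -9), z)     {0,1,2,3}
step 4: y <- ((-8 // 4) + z)         {0,1,2,3}
step 5: z <- z                       {0,1,2,3}

Answer: 6 steps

z: 0,6,6,6
y: -2,4,4,4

steps = 6; useful = 20; efficiency = 20/24 = 5/6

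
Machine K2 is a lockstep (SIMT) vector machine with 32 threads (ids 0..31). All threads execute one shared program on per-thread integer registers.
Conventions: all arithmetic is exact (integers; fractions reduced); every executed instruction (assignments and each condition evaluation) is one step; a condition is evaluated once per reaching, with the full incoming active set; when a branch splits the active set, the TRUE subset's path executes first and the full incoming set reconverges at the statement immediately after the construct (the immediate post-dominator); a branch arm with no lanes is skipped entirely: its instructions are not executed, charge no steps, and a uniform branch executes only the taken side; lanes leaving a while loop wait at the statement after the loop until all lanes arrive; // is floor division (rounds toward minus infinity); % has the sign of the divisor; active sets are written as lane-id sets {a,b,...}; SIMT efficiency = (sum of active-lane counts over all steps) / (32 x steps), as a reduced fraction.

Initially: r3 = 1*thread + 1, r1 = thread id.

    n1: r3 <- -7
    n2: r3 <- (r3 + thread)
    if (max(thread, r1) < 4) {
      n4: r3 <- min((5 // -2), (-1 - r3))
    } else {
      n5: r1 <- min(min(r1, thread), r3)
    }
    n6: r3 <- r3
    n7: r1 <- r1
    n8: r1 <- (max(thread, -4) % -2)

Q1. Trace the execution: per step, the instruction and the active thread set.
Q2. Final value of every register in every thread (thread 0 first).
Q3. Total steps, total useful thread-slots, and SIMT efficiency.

step 0: r3 <- -7                     {0,1,2,3,4,5,6,7,8,9,10,11,12,13,14,15,16,17,18,19,20,21,22,23,24,25,26,27,28,29,30,31}
step 1: r3 <- (r3 + thread)          {0,1,2,3,4,5,6,7,8,9,10,11,12,13,14,15,16,17,18,19,20,21,22,23,24,25,26,27,28,29,30,31}
step 2: eval (max(thread, r1) < 4)   {0,1,2,3,4,5,6,7,8,9,10,11,12,13,14,15,16,17,18,19,20,21,22,23,24,25,26,27,28,29,30,31}
step 3: r3 <- min((5 // -2), (-1 - r3)) {0,1,2,3}
step 4: r1 <- min(min(r1, thread), r3) {4,5,6,7,8,9,10,11,12,13,14,15,16,17,18,19,20,21,22,23,24,25,26,27,28,29,30,31}
step 5: r3 <- r3                     {0,1,2,3,4,5,6,7,8,9,10,11,12,13,14,15,16,17,18,19,20,21,22,23,24,25,26,27,28,29,30,31}
step 6: r1 <- r1                     {0,1,2,3,4,5,6,7,8,9,10,11,12,13,14,15,16,17,18,19,20,21,22,23,24,25,26,27,28,29,30,31}
step 7: r1 <- (max(thread, -4) % -2) {0,1,2,3,4,5,6,7,8,9,10,11,12,13,14,15,16,17,18,19,20,21,22,23,24,25,26,27,28,29,30,31}

Answer: 8 steps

r3: -3,-3,-3,-3,-3,-2,-1,0,1,2,3,4,5,6,7,8,9,10,11,12,13,14,15,16,17,18,19,20,21,22,23,24
r1: 0,-1,0,-1,0,-1,0,-1,0,-1,0,-1,0,-1,0,-1,0,-1,0,-1,0,-1,0,-1,0,-1,0,-1,0,-1,0,-1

steps = 8; useful = 224; efficiency = 224/256 = 7/8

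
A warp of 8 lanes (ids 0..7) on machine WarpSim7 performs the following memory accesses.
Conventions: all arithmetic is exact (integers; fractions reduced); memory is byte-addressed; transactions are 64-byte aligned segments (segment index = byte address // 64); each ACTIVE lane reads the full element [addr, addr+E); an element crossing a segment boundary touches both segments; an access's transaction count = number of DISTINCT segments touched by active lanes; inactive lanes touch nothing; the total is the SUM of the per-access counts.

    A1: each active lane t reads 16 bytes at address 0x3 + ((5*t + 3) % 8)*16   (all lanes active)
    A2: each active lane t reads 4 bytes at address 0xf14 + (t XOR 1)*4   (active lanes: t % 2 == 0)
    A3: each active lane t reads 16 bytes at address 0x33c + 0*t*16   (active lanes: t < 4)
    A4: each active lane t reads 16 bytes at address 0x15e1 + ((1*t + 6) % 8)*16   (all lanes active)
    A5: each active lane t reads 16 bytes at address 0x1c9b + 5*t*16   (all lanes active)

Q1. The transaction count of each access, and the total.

A1: 3 transactions
A2: 1 transaction
A3: 2 transactions
A4: 3 transactions
A5: 10 transactions

Answer: 3,1,2,3,10; total 19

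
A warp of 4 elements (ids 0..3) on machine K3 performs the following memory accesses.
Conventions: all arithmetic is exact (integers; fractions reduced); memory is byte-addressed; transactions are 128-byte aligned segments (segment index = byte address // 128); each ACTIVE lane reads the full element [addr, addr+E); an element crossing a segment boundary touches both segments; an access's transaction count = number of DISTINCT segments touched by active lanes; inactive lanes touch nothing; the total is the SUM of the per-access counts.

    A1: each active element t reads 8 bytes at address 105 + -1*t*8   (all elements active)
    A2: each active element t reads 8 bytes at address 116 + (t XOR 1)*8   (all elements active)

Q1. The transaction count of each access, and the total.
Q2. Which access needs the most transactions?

A1: 1 transaction
A2: 2 transactions

Answer: 1,2; total 3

Answer: A2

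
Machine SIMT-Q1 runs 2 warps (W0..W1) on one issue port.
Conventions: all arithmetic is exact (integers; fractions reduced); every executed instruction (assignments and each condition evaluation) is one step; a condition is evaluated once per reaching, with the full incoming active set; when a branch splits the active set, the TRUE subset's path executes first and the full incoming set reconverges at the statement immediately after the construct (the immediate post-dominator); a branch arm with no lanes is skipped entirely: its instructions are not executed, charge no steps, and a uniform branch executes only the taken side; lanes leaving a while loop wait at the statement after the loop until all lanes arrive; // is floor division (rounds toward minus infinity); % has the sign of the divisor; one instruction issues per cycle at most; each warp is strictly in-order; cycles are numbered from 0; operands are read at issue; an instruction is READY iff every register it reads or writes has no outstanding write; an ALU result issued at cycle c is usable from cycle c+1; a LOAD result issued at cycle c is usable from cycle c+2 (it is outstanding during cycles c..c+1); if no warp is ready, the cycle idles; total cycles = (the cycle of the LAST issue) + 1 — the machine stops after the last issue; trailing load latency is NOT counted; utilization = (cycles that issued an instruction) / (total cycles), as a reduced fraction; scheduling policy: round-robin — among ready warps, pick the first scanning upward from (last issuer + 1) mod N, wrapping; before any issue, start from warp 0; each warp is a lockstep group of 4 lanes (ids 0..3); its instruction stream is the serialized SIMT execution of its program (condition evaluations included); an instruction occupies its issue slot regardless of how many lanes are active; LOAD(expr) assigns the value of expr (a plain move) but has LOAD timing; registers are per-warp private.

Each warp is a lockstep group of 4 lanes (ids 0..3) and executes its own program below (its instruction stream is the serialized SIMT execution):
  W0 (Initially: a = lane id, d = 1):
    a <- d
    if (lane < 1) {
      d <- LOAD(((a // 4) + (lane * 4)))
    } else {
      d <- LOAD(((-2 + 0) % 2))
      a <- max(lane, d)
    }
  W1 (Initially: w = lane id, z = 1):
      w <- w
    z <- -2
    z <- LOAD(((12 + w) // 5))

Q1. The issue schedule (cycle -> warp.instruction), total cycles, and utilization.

cycle 0: W0.I0
cycle 1: W1.I0
cycle 2: W0.I1
cycle 3: W1.I1
cycle 4: W0.I2
cycle 5: W1.I2
cycle 6: W0.I3
cycle 7: idle
cycle 8: W0.I4

Answer: 9 cycles, utilization 8/9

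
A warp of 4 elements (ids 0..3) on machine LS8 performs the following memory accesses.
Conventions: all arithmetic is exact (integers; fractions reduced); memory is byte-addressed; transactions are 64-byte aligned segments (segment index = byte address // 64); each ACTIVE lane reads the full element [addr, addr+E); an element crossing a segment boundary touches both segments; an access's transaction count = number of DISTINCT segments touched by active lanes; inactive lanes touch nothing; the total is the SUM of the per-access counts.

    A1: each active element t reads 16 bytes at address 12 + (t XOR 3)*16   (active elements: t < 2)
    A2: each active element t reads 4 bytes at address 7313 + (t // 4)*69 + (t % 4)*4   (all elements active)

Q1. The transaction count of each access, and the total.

A1: 2 transactions
A2: 1 transaction

Answer: 2,1; total 3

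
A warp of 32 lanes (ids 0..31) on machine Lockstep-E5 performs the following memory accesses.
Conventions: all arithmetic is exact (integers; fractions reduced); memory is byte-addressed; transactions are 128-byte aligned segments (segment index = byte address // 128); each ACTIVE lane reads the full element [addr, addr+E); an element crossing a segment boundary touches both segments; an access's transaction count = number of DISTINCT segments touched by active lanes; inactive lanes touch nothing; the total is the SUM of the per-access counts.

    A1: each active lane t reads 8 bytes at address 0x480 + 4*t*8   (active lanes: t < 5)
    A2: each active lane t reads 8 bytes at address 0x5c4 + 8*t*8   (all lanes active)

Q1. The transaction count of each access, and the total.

A1: 2 transactions
A2: 17 transactions

Answer: 2,17; total 19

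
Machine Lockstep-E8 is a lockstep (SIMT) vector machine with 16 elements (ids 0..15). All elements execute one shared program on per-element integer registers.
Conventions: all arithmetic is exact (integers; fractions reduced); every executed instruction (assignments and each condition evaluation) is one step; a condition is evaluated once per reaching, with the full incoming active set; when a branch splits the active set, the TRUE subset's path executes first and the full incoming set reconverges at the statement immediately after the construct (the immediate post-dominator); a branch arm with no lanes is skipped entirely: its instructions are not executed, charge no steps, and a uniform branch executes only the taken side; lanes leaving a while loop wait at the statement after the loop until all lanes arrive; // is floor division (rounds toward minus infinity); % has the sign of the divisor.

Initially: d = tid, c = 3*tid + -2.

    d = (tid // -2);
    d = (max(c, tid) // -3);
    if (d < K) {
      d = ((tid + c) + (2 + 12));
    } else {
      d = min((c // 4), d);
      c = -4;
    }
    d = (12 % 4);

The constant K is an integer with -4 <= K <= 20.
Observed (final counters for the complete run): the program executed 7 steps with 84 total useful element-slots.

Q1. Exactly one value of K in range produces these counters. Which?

Answer: K = -3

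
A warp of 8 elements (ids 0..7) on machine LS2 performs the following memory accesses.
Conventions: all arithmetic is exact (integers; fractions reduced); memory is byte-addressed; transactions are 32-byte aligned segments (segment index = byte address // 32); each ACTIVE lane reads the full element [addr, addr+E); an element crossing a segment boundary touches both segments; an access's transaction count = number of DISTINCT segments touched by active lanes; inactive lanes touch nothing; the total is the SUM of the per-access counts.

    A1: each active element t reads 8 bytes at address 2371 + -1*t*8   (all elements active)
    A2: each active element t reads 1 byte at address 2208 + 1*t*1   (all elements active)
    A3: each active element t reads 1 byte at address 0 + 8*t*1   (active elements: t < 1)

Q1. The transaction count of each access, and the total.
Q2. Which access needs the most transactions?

A1: 3 transactions
A2: 1 transaction
A3: 1 transaction

Answer: 3,1,1; total 5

Answer: A1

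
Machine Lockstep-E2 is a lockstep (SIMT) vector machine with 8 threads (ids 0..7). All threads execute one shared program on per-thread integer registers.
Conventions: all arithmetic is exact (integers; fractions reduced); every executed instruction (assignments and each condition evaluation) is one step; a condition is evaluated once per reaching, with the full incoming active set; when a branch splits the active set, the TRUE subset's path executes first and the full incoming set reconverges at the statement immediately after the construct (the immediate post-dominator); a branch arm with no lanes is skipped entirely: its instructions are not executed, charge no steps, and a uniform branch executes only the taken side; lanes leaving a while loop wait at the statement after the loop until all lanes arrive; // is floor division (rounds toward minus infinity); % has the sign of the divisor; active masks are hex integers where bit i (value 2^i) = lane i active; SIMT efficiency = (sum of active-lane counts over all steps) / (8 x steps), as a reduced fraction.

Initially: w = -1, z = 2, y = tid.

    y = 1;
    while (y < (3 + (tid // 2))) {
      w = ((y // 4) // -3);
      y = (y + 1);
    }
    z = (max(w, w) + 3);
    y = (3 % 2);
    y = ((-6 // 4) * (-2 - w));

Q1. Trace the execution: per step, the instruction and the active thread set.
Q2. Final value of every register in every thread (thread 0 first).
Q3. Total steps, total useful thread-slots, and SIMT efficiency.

step 0: y <- 1                       0xff
step 1: eval (y < (3 + (tid // 2)))  0xff
step 2: w <- ((y // 4) // -3)        0xff
step 3: y <- (y + 1)                 0xff
step 4: eval (y < (3 + (tid // 2)))  0xff
step 5: w <- ((y // 4) // -3)        0xff
step 6: y <- (y + 1)                 0xff
step 7: eval (y < (3 + (tid // 2)))  0xff
step 8: w <- ((y // 4) // -3)        0xfc
step 9: y <- (y + 1)                 0xfc
step 10: eval (y < (3 + (tid // 2)))  0xfc
step 11: w <- ((y // 4) // -3)        0xf0
step 12: y <- (y + 1)                 0xf0
step 13: eval (y < (3 + (tid // 2)))  0xf0
step 14: w <- ((y // 4) // -3)        0xc0
step 15: y <- (y + 1)                 0xc0
step 16: eval (y < (3 + (tid // 2)))  0xc0
step 17: z <- (max(w, w) + 3)         0xff
step 18: y <- (3 % 2)                 0xff
step 19: y <- ((-6 // 4) * (-2 - w))  0xff

Answer: 20 steps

w: 0,0,0,0,-1,-1,-1,-1
z: 3,3,3,3,2,2,2,2
y: 4,4,4,4,2,2,2,2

steps = 20; useful = 124; efficiency = 124/160 = 31/40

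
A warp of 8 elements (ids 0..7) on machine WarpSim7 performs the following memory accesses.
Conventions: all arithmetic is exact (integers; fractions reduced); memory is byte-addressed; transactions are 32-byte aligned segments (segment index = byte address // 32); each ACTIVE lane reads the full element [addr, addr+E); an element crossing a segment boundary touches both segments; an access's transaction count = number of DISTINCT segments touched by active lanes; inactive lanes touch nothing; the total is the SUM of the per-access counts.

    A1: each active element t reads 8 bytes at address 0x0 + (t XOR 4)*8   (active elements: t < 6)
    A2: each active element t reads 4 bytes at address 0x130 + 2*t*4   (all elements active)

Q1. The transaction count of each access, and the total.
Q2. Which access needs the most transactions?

A1: 2 transactions
A2: 3 transactions

Answer: 2,3; total 5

Answer: A2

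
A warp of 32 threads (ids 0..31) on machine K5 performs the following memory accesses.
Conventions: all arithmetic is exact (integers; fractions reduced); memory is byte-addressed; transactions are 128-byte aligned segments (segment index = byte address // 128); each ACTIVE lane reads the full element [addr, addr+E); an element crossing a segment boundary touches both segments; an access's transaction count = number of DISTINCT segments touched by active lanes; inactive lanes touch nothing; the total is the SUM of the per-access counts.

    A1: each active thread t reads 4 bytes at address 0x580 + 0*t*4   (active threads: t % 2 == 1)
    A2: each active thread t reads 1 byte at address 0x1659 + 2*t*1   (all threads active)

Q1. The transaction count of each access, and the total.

A1: 1 transaction
A2: 2 transactions

Answer: 1,2; total 3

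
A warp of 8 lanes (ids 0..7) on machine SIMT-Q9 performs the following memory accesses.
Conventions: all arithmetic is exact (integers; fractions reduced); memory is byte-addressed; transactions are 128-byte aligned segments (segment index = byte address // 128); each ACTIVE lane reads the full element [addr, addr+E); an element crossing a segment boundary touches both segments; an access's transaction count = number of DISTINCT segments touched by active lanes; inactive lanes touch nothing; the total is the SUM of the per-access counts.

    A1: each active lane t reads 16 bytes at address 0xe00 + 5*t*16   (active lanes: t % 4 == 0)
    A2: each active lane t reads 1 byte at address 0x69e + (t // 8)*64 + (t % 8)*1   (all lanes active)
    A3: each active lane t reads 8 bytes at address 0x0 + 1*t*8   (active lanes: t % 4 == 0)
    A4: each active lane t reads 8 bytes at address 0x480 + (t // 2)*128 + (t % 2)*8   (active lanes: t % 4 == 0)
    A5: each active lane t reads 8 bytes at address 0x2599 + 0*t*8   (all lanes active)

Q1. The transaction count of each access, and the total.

A1: 2 transactions
A2: 1 transaction
A3: 1 transaction
A4: 2 transactions
A5: 1 transaction

Answer: 2,1,1,2,1; total 7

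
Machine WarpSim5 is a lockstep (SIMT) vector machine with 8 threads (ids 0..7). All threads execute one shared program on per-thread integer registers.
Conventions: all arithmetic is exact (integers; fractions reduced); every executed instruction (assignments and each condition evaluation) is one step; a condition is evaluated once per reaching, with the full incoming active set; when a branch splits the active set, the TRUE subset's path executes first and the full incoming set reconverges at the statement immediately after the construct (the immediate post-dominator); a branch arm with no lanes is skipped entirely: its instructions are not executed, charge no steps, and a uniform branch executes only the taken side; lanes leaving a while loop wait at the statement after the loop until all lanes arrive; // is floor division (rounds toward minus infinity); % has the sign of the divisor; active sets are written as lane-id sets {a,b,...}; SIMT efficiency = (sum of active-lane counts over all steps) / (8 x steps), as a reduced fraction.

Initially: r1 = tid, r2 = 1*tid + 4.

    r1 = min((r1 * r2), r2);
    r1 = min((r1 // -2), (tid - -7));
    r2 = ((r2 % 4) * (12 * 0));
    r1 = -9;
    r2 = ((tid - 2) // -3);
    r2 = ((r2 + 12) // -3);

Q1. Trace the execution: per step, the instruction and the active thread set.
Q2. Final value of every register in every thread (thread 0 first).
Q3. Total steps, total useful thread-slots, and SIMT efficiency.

step 0: r1 <- min((r1 * r2), r2)     {0,1,2,3,4,5,6,7}
step 1: r1 <- min((r1 // -2), (tid - -7)) {0,1,2,3,4,5,6,7}
step 2: r2 <- ((r2 % 4) * (12 * 0))  {0,1,2,3,4,5,6,7}
step 3: r1 <- -9                     {0,1,2,3,4,5,6,7}
step 4: r2 <- ((tid - 2) // -3)      {0,1,2,3,4,5,6,7}
step 5: r2 <- ((r2 + 12) // -3)      {0,1,2,3,4,5,6,7}

Answer: 6 steps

r1: -9,-9,-9,-9,-9,-9,-9,-9
r2: -4,-4,-4,-4,-4,-4,-4,-4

steps = 6; useful = 48; efficiency = 48/48 = 1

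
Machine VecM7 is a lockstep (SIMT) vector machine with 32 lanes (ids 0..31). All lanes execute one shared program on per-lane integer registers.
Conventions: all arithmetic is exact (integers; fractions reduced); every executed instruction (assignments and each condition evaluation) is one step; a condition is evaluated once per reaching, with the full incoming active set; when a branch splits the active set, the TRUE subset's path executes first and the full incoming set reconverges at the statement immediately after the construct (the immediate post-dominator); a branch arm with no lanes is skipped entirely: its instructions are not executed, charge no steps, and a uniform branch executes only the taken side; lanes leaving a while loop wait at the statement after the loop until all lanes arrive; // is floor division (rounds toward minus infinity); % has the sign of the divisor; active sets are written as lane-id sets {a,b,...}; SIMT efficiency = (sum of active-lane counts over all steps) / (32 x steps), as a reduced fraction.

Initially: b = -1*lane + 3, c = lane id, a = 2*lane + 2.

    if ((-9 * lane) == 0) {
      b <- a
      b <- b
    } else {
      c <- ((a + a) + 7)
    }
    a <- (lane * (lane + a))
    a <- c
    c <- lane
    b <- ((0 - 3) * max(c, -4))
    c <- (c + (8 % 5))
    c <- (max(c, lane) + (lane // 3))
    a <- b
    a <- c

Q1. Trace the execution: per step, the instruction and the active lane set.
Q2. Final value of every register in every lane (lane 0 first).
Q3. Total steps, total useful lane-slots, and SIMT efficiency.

step 0: eval ((-9 * lane) == 0)      {0,1,2,3,4,5,6,7,8,9,10,11,12,13,14,15,16,17,18,19,20,21,22,23,24,25,26,27,28,29,30,31}
step 1: b <- a                       {0}
step 2: b <- b                       {0}
step 3: c <- ((a + a) + 7)           {1,2,3,4,5,6,7,8,9,10,11,12,13,14,15,16,17,18,19,20,21,22,23,24,25,26,27,28,29,30,31}
step 4: a <- (lane * (lane + a))     {0,1,2,3,4,5,6,7,8,9,10,11,12,13,14,15,16,17,18,19,20,21,22,23,24,25,26,27,28,29,30,31}
step 5: a <- c                       {0,1,2,3,4,5,6,7,8,9,10,11,12,13,14,15,16,17,18,19,20,21,22,23,24,25,26,27,28,29,30,31}
step 6: c <- lane                    {0,1,2,3,4,5,6,7,8,9,10,11,12,13,14,15,16,17,18,19,20,21,22,23,24,25,26,27,28,29,30,31}
step 7: b <- ((0 - 3) * max(c, -4))  {0,1,2,3,4,5,6,7,8,9,10,11,12,13,14,15,16,17,18,19,20,21,22,23,24,25,26,27,28,29,30,31}
step 8: c <- (c + (8 % 5))           {0,1,2,3,4,5,6,7,8,9,10,11,12,13,14,15,16,17,18,19,20,21,22,23,24,25,26,27,28,29,30,31}
step 9: c <- (max(c, lane) + (lane // 3)) {0,1,2,3,4,5,6,7,8,9,10,11,12,13,14,15,16,17,18,19,20,21,22,23,24,25,26,27,28,29,30,31}
step 10: a <- b                       {0,1,2,3,4,5,6,7,8,9,10,11,12,13,14,15,16,17,18,19,20,21,22,23,24,25,26,27,28,29,30,31}
step 11: a <- c                       {0,1,2,3,4,5,6,7,8,9,10,11,12,13,14,15,16,17,18,19,20,21,22,23,24,25,26,27,28,29,30,31}

Answer: 12 steps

b: 0,-3,-6,-9,-12,-15,-18,-21,-24,-27,-30,-33,-36,-39,-42,-45,-48,-51,-54,-57,-60,-63,-66,-69,-72,-75,-78,-81,-84,-87,-90,-93
c: 3,4,5,7,8,9,11,12,13,15,16,17,19,20,21,23,24,25,27,28,29,31,32,33,35,36,37,39,40,41,43,44
a: 3,4,5,7,8,9,11,12,13,15,16,17,19,20,21,23,24,25,27,28,29,31,32,33,35,36,37,39,40,41,43,44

steps = 12; useful = 321; efficiency = 321/384 = 107/128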